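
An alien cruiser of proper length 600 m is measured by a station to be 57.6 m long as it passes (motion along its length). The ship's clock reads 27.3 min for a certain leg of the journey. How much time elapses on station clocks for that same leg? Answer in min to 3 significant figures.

Δt ≈ 284 min

Length contraction ⇒ γ = L₀/L = 600/57.6 = 10.417
Time dilation: Δt = γτ₀ = 10.417 × 27.3 min = 284 min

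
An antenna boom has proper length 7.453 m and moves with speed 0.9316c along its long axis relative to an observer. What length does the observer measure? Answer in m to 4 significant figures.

L ≈ 2.709 m

γ = 1/√(1 − 0.9316²) = 2.75114
Length contraction: L = L₀/γ = 7.453/2.75114 = 2.709 m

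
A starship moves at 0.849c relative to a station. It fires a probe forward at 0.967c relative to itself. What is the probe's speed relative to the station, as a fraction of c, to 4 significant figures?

Relativistic velocity addition: u = (u' + v)/(1 + u'v/c²)
= (0.967 + 0.849)/(1 + 0.967×0.849) = 1.816/1.82098 = 0.9973

u ≈ 0.9973c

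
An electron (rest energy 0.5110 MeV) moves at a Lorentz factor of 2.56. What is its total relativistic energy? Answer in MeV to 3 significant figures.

E ≈ 1.31 MeV

γ = 2.56 (given)
E = γm₀c² = 2.56 × 0.5110 MeV = 1.31 MeV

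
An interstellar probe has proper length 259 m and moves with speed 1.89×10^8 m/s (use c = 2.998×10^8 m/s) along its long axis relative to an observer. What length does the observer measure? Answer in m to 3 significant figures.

β = v/c = 1.89×10^8 / 2.998×10^8 = 0.63042
γ = 1/√(1 − 0.63042²) = 1.2882
Length contraction: L = L₀/γ = 259/1.2882 = 201 m

L ≈ 201 m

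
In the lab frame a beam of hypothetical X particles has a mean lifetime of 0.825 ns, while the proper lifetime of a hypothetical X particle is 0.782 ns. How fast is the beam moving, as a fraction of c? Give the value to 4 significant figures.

β ≈ 0.3186

γ = Δt/τ₀ = 0.825/0.782 = 1.05499
β = √(1 − 1/γ²) = √(1 − 1/1.05499²) = 0.3186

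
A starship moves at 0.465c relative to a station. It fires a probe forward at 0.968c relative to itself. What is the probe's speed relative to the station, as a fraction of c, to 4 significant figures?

Relativistic velocity addition: u = (u' + v)/(1 + u'v/c²)
= (0.968 + 0.465)/(1 + 0.968×0.465) = 1.433/1.45012 = 0.9882

u ≈ 0.9882c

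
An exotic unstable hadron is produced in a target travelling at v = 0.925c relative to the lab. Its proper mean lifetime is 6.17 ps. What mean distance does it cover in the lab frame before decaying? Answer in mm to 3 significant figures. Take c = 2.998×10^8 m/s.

d ≈ 4.50 mm

γ = 1/√(1 − 0.925²) = 2.6318
Dilated lifetime: Δt = γτ₀ = 2.6318 × 6.17 ps = 16.238 ps
d = vΔt = 0.925c × 16.238 ps = 2.7732×10^8 m/s × 1.6238×10^-11 s = 4.50 mm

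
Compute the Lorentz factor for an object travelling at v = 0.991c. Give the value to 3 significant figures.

γ = 1/√(1 − β²) = 1/√(1 − 0.991²) = 1/√(0.017919) = 7.47

γ ≈ 7.47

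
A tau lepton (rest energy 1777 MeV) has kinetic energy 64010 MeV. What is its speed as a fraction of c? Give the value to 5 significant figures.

β ≈ 0.99964

γ = 1 + K/(m₀c²) = 1 + 64010/1777 = 37.02138
β = √(1 − 1/γ²) = 0.99964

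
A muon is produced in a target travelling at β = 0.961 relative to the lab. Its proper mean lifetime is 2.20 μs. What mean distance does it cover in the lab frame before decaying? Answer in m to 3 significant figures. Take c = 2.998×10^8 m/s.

γ = 1/√(1 − 0.961²) = 3.6160
Dilated lifetime: Δt = γτ₀ = 3.6160 × 2.20 μs = 7.9552 μs
d = vΔt = 0.961c × 7.9552 μs = 2.8811×10^8 m/s × 7.9552×10^-6 s = 2290 m

d ≈ 2290 m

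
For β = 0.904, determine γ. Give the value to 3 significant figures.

γ ≈ 2.34

γ = 1/√(1 − β²) = 1/√(1 − 0.904²) = 1/√(0.18278) = 2.34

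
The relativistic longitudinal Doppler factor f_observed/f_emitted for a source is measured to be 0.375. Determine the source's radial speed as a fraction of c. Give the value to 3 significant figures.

β ≈ 0.753

f_obs/f_src = √((1−β)/(1+β)) = 0.375  ⇒  (1−β)/(1+β) = 0.14062
β = |1 − D²|/(1 + D²) = |1 − 0.14062|/(1 + 0.14062) = 0.753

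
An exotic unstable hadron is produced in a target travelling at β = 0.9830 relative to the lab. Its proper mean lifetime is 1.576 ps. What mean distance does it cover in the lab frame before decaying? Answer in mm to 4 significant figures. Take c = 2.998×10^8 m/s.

d ≈ 2.530 mm

γ = 1/√(1 − 0.9830²) = 5.44646
Dilated lifetime: Δt = γτ₀ = 5.44646 × 1.576 ps = 8.58362 ps
d = vΔt = 0.9830c × 8.58362 ps = 2.94703×10^8 m/s × 8.58362×10^-12 s = 2.530 mm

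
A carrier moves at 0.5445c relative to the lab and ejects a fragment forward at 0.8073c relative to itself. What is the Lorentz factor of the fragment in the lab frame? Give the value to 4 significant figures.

u_lab = (0.8073 + 0.5445)/(1 + 0.8073×0.5445) = 1.3518/1.439575 = 0.9390272
γ = 1/√(1 − 0.9390272²) = 2.908

γ ≈ 2.908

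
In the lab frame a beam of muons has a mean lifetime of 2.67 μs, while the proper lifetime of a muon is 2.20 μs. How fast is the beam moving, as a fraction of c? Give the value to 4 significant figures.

γ = Δt/τ₀ = 2.67/2.20 = 1.21364
β = √(1 − 1/γ²) = √(1 − 1/1.21364²) = 0.5666

β ≈ 0.5666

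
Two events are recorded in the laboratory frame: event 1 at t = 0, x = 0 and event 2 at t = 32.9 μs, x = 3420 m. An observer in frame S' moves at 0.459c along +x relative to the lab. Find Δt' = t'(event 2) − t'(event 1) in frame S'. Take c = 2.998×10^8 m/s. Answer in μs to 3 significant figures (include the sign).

Δt' ≈ 31.1 μs

γ = 1/√(1 − 0.459²) = 1.1256
Δt' = γ(Δt − vΔx/c²) = 1.1256 × (32.9 μs − 0.459×3420 m / (2.998×10^8 m/s))
= 1.1256 × (27.664 μs) = 31.1 μs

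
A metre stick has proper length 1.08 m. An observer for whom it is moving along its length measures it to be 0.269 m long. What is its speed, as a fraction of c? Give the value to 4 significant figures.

γ = L₀/L = 1.08/0.269 = 4.01487
β = √(1 − 1/γ²) = 0.9685

β ≈ 0.9685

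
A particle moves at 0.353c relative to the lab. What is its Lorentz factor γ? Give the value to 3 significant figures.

γ = 1/√(1 − β²) = 1/√(1 − 0.353²) = 1/√(0.87539) = 1.07

γ ≈ 1.07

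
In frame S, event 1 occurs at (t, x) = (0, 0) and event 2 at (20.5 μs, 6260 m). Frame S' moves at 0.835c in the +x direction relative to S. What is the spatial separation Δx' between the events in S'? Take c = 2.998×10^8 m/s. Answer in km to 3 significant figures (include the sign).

γ = 1/√(1 − 0.835²) = 1.8174
Δx' = γ(Δx − vΔt) = 1.8174 × (6260 m − 0.835×(2.998×10^8 m/s)×20.5×10^-6 s)
= 1.8174 × (1128.2 m) = 2.05 km

Δx' ≈ 2.05 km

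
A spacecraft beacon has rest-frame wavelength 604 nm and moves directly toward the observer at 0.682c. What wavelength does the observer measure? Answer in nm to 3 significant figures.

Relativistic Doppler: λ_obs = λ_src √((1−β)/(1+β))
= 604 × √(0.31800/1.6820) = 604 × 0.43481 = 263 nm

λ_obs ≈ 263 nm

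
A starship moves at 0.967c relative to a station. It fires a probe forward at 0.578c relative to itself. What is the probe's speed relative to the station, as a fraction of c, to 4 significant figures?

u ≈ 0.9911c

Relativistic velocity addition: u = (u' + v)/(1 + u'v/c²)
= (0.578 + 0.967)/(1 + 0.578×0.967) = 1.545/1.55893 = 0.9911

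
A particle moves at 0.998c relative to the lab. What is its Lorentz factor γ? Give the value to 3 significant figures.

γ ≈ 15.8

γ = 1/√(1 − β²) = 1/√(1 − 0.998²) = 1/√(0.0039960) = 15.8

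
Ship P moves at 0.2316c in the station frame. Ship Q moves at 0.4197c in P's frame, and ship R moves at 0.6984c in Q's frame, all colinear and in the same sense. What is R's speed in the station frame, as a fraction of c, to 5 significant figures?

u ≈ 0.91335c

Compose boost 2: (0.4197 + 0.2316)/(1 + 0.4197×0.2316) = 0.65130/1.097203 = 0.5936005
Compose boost 3: (0.6984 + 0.5936005)/(1 + 0.6984×0.5936005) = 1.292001/1.414571 = 0.91335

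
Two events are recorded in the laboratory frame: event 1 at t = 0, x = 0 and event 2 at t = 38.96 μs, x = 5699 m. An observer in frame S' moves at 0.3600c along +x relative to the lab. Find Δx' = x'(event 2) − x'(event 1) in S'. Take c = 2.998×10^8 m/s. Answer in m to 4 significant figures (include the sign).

γ = 1/√(1 − 0.3600²) = 1.07187
Δx' = γ(Δx − vΔt) = 1.07187 × (5699 m − 0.3600×(2.998×10^8 m/s)×38.96×10^-6 s)
= 1.07187 × (1494.13 m) = 1602 m

Δx' ≈ 1602 m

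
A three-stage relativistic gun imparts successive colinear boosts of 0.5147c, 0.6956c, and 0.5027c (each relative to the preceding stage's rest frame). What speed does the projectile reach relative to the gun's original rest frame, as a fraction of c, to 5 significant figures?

Compose boost 2: (0.6956 + 0.5147)/(1 + 0.6956×0.5147) = 1.2103/1.358025 = 0.8912205
Compose boost 3: (0.5027 + 0.8912205)/(1 + 0.5027×0.8912205) = 1.393920/1.448017 = 0.96264

u ≈ 0.96264c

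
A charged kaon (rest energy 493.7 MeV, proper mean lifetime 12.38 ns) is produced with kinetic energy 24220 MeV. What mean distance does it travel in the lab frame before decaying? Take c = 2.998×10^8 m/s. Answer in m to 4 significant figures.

γ = 1 + K/(m₀c²) = 1 + 24220/493.7 = 50.0581
β = √(1 − 1/γ²) = 0.999800
Dilated lifetime: γτ₀ = 50.0581 × 12.38 ns = 619.720 ns
d = βc·γτ₀ = 0.999800 × (2.998×10^8 m/s) × 6.19720×10^-7 s = 185.8 m

d ≈ 185.8 m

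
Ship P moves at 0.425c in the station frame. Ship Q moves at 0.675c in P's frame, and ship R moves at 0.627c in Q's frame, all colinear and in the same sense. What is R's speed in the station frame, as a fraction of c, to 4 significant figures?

Compose boost 2: (0.675 + 0.425)/(1 + 0.675×0.425) = 1.100/1.28687 = 0.854784
Compose boost 3: (0.627 + 0.854784)/(1 + 0.627×0.854784) = 1.48178/1.53595 = 0.9647

u ≈ 0.9647c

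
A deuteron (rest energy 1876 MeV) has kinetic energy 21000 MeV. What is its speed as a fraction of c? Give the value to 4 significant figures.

γ = 1 + K/(m₀c²) = 1 + 21000/1876 = 12.1940
β = √(1 − 1/γ²) = 0.9966

β ≈ 0.9966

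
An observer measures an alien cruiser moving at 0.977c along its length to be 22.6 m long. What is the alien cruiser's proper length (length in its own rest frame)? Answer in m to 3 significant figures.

L₀ ≈ 106 m

γ = 1/√(1 − 0.977²) = 4.6896
L₀ = γL = 4.6896 × 22.6 = 106 m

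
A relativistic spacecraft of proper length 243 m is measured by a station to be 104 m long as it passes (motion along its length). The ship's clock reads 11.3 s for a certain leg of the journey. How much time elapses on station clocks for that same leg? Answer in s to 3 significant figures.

Δt ≈ 26.4 s

Length contraction ⇒ γ = L₀/L = 243/104 = 2.3365
Time dilation: Δt = γτ₀ = 2.3365 × 11.3 s = 26.4 s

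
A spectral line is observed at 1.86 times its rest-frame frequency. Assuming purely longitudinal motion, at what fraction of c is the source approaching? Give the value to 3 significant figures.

f_obs/f_src = √((1+β)/(1−β)) = 1.86  ⇒  (1+β)/(1−β) = 3.4596
β = |1 − D²|/(1 + D²) = |1 − 3.4596|/(1 + 3.4596) = 0.552

β ≈ 0.552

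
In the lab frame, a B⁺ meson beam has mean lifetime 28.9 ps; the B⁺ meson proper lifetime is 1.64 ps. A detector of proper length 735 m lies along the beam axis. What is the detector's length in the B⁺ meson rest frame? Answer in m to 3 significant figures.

Time dilation ⇒ γ = Δt/τ₀ = 28.9/1.64 = 17.622
Length contraction: L = L₀/γ = 735/17.622 = 41.7 m

L ≈ 41.7 m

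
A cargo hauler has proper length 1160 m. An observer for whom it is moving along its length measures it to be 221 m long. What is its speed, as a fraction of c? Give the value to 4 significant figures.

β ≈ 0.9817

γ = L₀/L = 1160/221 = 5.24887
β = √(1 − 1/γ²) = 0.9817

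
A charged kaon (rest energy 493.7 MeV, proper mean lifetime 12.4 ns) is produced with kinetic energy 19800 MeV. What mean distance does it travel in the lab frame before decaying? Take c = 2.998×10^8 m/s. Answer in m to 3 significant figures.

γ = 1 + K/(m₀c²) = 1 + 19800/493.7 = 41.105
β = √(1 − 1/γ²) = 0.99970
Dilated lifetime: γτ₀ = 41.105 × 12.4 ns = 509.71 ns
d = βc·γτ₀ = 0.99970 × (2.998×10^8 m/s) × 5.0971×10^-7 s = 153 m

d ≈ 153 m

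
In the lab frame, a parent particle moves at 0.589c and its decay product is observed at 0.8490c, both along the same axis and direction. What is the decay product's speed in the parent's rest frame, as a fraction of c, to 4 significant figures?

u' ≈ 0.5201c

Inverse velocity addition: u' = (u − v)/(1 − uv/c²)
= (0.8490 − 0.589)/(1 − 0.8490×0.589) = 0.2600/0.499939 = 0.5201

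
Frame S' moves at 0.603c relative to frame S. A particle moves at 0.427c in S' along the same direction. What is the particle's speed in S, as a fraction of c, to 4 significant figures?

Relativistic velocity addition: u = (u' + v)/(1 + u'v/c²)
= (0.427 + 0.603)/(1 + 0.427×0.603) = 1.030/1.25748 = 0.8191

u ≈ 0.8191c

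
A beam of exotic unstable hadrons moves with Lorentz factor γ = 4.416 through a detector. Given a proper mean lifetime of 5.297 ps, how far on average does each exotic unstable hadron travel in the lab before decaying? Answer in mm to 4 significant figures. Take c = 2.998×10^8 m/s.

β = √(1 − 1/γ²) = √(1 − 1/4.416²) = 0.974023
Dilated lifetime: Δt = γτ₀ = 4.416 × 5.297 ps = 23.3916 ps
d = vΔt = 0.974023c × 23.3916 ps = 2.92012×10^8 m/s × 2.33916×10^-11 s = 6.831 mm

d ≈ 6.831 mm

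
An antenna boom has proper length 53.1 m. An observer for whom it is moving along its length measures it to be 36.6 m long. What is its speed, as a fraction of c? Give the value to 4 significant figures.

β ≈ 0.7245

γ = L₀/L = 53.1/36.6 = 1.45082
β = √(1 − 1/γ²) = 0.7245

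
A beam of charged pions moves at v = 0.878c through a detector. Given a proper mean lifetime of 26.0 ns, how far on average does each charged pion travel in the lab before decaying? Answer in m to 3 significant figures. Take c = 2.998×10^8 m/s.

γ = 1/√(1 − 0.878²) = 2.0892
Dilated lifetime: Δt = γτ₀ = 2.0892 × 26.0 ns = 54.318 ns
d = vΔt = 0.878c × 54.318 ns = 2.6322×10^8 m/s × 5.4318×10^-8 s = 14.3 m

d ≈ 14.3 m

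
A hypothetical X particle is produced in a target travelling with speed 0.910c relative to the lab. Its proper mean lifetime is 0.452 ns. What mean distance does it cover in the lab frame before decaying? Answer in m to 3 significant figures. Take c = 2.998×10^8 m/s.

d ≈ 0.297 m

γ = 1/√(1 − 0.910²) = 2.4119
Dilated lifetime: Δt = γτ₀ = 2.4119 × 0.452 ns = 1.0902 ns
d = vΔt = 0.910c × 1.0902 ns = 2.7282×10^8 m/s × 1.0902×10^-9 s = 0.297 m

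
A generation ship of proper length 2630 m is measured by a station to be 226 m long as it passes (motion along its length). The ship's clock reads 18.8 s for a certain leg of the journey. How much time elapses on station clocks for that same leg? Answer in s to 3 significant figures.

Length contraction ⇒ γ = L₀/L = 2630/226 = 11.637
Time dilation: Δt = γτ₀ = 11.637 × 18.8 s = 219 s

Δt ≈ 219 s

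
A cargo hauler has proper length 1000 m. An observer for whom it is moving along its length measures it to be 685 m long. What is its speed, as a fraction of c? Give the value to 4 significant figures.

γ = L₀/L = 1000/685 = 1.45985
β = √(1 − 1/γ²) = 0.7285

β ≈ 0.7285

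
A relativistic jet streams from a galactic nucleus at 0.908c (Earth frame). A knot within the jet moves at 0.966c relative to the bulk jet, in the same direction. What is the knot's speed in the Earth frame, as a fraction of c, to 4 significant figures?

Relativistic velocity addition: u = (u' + v)/(1 + u'v/c²)
= (0.966 + 0.908)/(1 + 0.966×0.908) = 1.874/1.87713 = 0.9983

u ≈ 0.9983c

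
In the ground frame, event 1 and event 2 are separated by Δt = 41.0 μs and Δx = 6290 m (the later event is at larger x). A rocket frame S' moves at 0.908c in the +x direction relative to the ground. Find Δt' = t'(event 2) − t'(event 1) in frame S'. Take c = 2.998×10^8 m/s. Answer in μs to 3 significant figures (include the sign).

Δt' ≈ 52.4 μs

γ = 1/√(1 − 0.908²) = 2.3868
Δt' = γ(Δt − vΔx/c²) = 2.3868 × (41.0 μs − 0.908×6290 m / (2.998×10^8 m/s))
= 2.3868 × (21.950 μs) = 52.4 μs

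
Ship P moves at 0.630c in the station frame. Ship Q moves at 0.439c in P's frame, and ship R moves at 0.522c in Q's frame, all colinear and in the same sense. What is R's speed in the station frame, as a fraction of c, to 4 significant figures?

u ≈ 0.9459c

Compose boost 2: (0.439 + 0.630)/(1 + 0.439×0.630) = 1.069/1.27657 = 0.837400
Compose boost 3: (0.522 + 0.837400)/(1 + 0.522×0.837400) = 1.35940/1.43712 = 0.9459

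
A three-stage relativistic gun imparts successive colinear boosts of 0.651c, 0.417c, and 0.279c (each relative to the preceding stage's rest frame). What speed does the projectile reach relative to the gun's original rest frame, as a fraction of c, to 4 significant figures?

Compose boost 2: (0.417 + 0.651)/(1 + 0.417×0.651) = 1.068/1.27147 = 0.839975
Compose boost 3: (0.279 + 0.839975)/(1 + 0.279×0.839975) = 1.11897/1.23435 = 0.9065

u ≈ 0.9065c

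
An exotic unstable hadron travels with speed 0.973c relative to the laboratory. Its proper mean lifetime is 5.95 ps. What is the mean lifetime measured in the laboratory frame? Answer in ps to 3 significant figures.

γ = 1/√(1 − 0.973²) = 4.3327
Time dilation: Δt = γτ₀ = 4.3327 × 5.95 ps = 25.8 ps

Δt ≈ 25.8 ps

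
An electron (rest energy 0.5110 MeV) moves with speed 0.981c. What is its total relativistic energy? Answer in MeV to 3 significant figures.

E ≈ 2.63 MeV

γ = 1/√(1 − 0.981²) = 5.1544
E = γm₀c² = 5.1544 × 0.5110 MeV = 2.63 MeV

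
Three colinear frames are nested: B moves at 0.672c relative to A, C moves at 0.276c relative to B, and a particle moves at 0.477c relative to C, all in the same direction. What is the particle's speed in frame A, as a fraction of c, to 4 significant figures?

Compose boost 2: (0.276 + 0.672)/(1 + 0.276×0.672) = 0.9480/1.18547 = 0.799681
Compose boost 3: (0.477 + 0.799681)/(1 + 0.477×0.799681) = 1.27668/1.38145 = 0.9242

u ≈ 0.9242c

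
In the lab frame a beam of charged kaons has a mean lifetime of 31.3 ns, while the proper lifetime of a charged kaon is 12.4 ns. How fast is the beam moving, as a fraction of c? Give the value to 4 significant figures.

β ≈ 0.9182

γ = Δt/τ₀ = 31.3/12.4 = 2.52419
β = √(1 − 1/γ²) = √(1 − 1/2.52419²) = 0.9182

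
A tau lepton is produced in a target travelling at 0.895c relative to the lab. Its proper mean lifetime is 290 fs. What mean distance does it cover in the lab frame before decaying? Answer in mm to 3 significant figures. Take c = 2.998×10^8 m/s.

γ = 1/√(1 − 0.895²) = 2.2418
Dilated lifetime: Δt = γτ₀ = 2.2418 × 290 fs = 650.13 fs
d = vΔt = 0.895c × 650.13 fs = 2.6832×10^8 m/s × 6.5013×10^-13 s = 0.174 mm

d ≈ 0.174 mm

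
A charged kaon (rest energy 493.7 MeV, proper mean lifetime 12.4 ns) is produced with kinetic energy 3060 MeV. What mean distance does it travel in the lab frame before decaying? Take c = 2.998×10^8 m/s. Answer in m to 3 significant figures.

d ≈ 26.5 m

γ = 1 + K/(m₀c²) = 1 + 3060/493.7 = 7.1981
β = √(1 − 1/γ²) = 0.99030
Dilated lifetime: γτ₀ = 7.1981 × 12.4 ns = 89.256 ns
d = βc·γτ₀ = 0.99030 × (2.998×10^8 m/s) × 8.9256×10^-8 s = 26.5 m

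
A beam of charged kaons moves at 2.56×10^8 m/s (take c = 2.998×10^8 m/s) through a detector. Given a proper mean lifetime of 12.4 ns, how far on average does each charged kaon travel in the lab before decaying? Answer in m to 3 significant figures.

β = v/c = 2.56×10^8 / 2.998×10^8 = 0.85390
γ = 1/√(1 − 0.85390²) = 1.9215
Dilated lifetime: Δt = γτ₀ = 1.9215 × 12.4 ns = 23.826 ns
d = vΔt = 0.85390c × 23.826 ns = 2.5600×10^8 m/s × 2.3826×10^-8 s = 6.10 m

d ≈ 6.10 m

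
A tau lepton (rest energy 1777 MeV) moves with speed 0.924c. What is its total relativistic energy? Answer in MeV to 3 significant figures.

γ = 1/√(1 − 0.924²) = 2.6151
E = γm₀c² = 2.6151 × 1777 MeV = 4650 MeV

E ≈ 4650 MeV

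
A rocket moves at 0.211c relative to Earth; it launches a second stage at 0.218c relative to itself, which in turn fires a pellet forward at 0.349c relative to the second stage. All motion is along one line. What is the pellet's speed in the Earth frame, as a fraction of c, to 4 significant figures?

u ≈ 0.6641c

Compose boost 2: (0.218 + 0.211)/(1 + 0.218×0.211) = 0.4290/1.04600 = 0.410135
Compose boost 3: (0.349 + 0.410135)/(1 + 0.349×0.410135) = 0.759135/1.14314 = 0.6641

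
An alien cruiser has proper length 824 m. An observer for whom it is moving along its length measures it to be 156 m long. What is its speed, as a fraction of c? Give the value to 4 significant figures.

β ≈ 0.9819

γ = L₀/L = 824/156 = 5.28205
β = √(1 − 1/γ²) = 0.9819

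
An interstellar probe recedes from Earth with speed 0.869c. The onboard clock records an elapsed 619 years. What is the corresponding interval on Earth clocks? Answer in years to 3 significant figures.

Δt ≈ 1250 years

γ = 1/√(1 − 0.869²) = 2.0210
Time dilation: Δt = γτ₀ = 2.0210 × 619 years = 1250 years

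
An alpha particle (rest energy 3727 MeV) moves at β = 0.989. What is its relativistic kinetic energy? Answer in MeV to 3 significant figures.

K ≈ 21500 MeV

γ = 1/√(1 − 0.989²) = 6.7606
K = (γ − 1)m₀c² = (6.7606 − 1) × 3727 MeV = 5.7606 × 3727 MeV = 21500 MeV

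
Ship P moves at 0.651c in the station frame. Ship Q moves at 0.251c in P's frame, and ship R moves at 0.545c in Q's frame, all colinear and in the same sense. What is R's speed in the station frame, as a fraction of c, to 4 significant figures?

u ≈ 0.9281c

Compose boost 2: (0.251 + 0.651)/(1 + 0.251×0.651) = 0.9020/1.16340 = 0.775313
Compose boost 3: (0.545 + 0.775313)/(1 + 0.545×0.775313) = 1.32031/1.42255 = 0.9281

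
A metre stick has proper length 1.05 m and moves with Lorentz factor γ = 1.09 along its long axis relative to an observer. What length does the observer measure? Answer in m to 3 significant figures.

γ = 1.09 (given)
Length contraction: L = L₀/γ = 1.05/1.09 = 0.963 m

L ≈ 0.963 m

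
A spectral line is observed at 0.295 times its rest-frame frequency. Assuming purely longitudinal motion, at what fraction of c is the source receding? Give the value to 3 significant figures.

β ≈ 0.840

f_obs/f_src = √((1−β)/(1+β)) = 0.295  ⇒  (1−β)/(1+β) = 0.087025
β = |1 − D²|/(1 + D²) = |1 − 0.087025|/(1 + 0.087025) = 0.840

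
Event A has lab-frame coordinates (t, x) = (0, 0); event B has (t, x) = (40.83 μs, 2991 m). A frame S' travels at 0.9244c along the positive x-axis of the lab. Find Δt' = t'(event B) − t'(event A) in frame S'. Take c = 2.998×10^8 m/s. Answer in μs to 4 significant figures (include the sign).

Δt' ≈ 82.87 μs

γ = 1/√(1 − 0.9244²) = 2.62175
Δt' = γ(Δt − vΔx/c²) = 2.62175 × (40.83 μs − 0.9244×2991 m / (2.998×10^8 m/s))
= 2.62175 × (31.6076 μs) = 82.87 μs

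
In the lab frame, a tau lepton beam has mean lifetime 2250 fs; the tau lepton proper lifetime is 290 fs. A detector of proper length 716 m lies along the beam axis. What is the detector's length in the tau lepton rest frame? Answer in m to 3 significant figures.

L ≈ 92.3 m

Time dilation ⇒ γ = Δt/τ₀ = 2250/290 = 7.7586
Length contraction: L = L₀/γ = 716/7.7586 = 92.3 m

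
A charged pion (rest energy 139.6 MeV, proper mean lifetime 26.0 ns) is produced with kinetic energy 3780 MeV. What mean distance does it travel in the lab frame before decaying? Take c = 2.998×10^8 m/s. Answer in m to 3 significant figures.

d ≈ 219 m

γ = 1 + K/(m₀c²) = 1 + 3780/139.6 = 28.077
β = √(1 − 1/γ²) = 0.99937
Dilated lifetime: γτ₀ = 28.077 × 26.0 ns = 730.01 ns
d = βc·γτ₀ = 0.99937 × (2.998×10^8 m/s) × 7.3001×10^-7 s = 219 m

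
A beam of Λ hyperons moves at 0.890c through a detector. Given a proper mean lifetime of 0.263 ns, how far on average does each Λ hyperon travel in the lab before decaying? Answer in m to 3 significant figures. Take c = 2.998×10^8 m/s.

γ = 1/√(1 − 0.890²) = 2.1932
Dilated lifetime: Δt = γτ₀ = 2.1932 × 0.263 ns = 0.57680 ns
d = vΔt = 0.890c × 0.57680 ns = 2.6682×10^8 m/s × 5.7680×10^-10 s = 0.154 m

d ≈ 0.154 m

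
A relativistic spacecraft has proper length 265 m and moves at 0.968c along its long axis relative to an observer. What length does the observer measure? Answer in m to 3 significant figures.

γ = 1/√(1 − 0.968²) = 3.9849
Length contraction: L = L₀/γ = 265/3.9849 = 66.5 m

L ≈ 66.5 m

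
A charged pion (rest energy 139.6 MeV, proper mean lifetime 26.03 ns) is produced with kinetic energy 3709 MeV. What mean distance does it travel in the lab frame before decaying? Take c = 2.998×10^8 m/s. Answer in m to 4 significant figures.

d ≈ 215.0 m

γ = 1 + K/(m₀c²) = 1 + 3709/139.6 = 27.5688
β = √(1 − 1/γ²) = 0.999342
Dilated lifetime: γτ₀ = 27.5688 × 26.03 ns = 717.615 ns
d = βc·γτ₀ = 0.999342 × (2.998×10^8 m/s) × 7.17615×10^-7 s = 215.0 m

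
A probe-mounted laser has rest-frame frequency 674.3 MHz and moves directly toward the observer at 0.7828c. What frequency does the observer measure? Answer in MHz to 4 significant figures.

f_obs ≈ 1932 MHz

Relativistic Doppler: f_obs = f_src √((1+β)/(1−β))
= 674.3 × √(1.78280/0.217200) = 674.3 × 2.86498 = 1932 MHz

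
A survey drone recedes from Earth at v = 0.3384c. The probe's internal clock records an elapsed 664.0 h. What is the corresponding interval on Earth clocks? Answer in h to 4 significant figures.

γ = 1/√(1 − 0.3384²) = 1.06270
Time dilation: Δt = γτ₀ = 1.06270 × 664.0 h = 705.6 h

Δt ≈ 705.6 h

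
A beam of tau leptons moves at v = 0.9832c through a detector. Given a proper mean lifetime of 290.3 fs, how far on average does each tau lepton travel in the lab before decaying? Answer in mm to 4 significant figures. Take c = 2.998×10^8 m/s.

d ≈ 0.4688 mm

γ = 1/√(1 − 0.9832²) = 5.47851
Dilated lifetime: Δt = γτ₀ = 5.47851 × 290.3 fs = 1590.41 fs
d = vΔt = 0.9832c × 1590.41 fs = 2.94763×10^8 m/s × 1.59041×10^-12 s = 0.4688 mm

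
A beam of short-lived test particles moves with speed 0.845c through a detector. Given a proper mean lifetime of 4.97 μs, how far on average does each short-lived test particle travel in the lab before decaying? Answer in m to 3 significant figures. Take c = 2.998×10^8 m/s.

d ≈ 2350 m

γ = 1/√(1 − 0.845²) = 1.8700
Dilated lifetime: Δt = γτ₀ = 1.8700 × 4.97 μs = 9.2938 μs
d = vΔt = 0.845c × 9.2938 μs = 2.5333×10^8 m/s × 9.2938×10^-6 s = 2350 m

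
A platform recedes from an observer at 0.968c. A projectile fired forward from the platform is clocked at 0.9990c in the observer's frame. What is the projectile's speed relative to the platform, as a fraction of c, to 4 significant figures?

u' ≈ 0.9403c

Inverse velocity addition: u' = (u − v)/(1 − uv/c²)
= (0.9990 − 0.968)/(1 − 0.9990×0.968) = 0.03100/0.0329680 = 0.9403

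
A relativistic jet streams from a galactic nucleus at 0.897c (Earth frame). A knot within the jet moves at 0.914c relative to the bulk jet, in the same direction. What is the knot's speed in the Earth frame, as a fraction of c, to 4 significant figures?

Relativistic velocity addition: u = (u' + v)/(1 + u'v/c²)
= (0.914 + 0.897)/(1 + 0.914×0.897) = 1.811/1.81986 = 0.9951

u ≈ 0.9951c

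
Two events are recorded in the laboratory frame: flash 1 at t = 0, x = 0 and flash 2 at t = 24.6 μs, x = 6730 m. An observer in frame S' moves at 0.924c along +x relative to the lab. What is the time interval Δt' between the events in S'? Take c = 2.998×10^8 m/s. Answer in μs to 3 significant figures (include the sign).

Δt' ≈ 10.1 μs

γ = 1/√(1 − 0.924²) = 2.6151
Δt' = γ(Δt − vΔx/c²) = 2.6151 × (24.6 μs − 0.924×6730 m / (2.998×10^8 m/s))
= 2.6151 × (3.8578 μs) = 10.1 μs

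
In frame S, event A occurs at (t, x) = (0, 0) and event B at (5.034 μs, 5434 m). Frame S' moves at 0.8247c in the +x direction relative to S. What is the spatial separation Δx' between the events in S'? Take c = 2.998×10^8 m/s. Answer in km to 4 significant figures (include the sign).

γ = 1/√(1 − 0.8247²) = 1.76813
Δx' = γ(Δx − vΔt) = 1.76813 × (5434 m − 0.8247×(2.998×10^8 m/s)×5.034×10^-6 s)
= 1.76813 × (4189.37 m) = 7.407 km

Δx' ≈ 7.407 km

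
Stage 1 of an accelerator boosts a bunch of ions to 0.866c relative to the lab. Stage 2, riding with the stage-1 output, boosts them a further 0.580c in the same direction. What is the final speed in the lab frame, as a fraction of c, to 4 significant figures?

Compose boost 2: (0.580 + 0.866)/(1 + 0.580×0.866) = 1.446/1.50228 = 0.9625

u ≈ 0.9625c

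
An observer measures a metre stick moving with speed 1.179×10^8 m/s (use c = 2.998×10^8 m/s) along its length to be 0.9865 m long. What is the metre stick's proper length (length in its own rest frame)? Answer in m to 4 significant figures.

β = v/c = 1.179×10^8 / 2.998×10^8 = 0.393262
γ = 1/√(1 − 0.393262²) = 1.08763
L₀ = γL = 1.08763 × 0.9865 = 1.073 m

L₀ ≈ 1.073 m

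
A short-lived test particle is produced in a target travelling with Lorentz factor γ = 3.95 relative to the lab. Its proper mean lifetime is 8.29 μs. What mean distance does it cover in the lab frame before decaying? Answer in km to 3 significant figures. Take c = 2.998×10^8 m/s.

β = √(1 − 1/γ²) = √(1 − 1/3.95²) = 0.96742
Dilated lifetime: Δt = γτ₀ = 3.95 × 8.29 μs = 32.745 μs
d = vΔt = 0.96742c × 32.745 μs = 2.9003×10^8 m/s × 3.2746×10^-5 s = 9.50 km

d ≈ 9.50 km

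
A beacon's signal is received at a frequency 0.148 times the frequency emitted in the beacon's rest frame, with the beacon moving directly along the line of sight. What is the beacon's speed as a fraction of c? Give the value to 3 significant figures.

f_obs/f_src = √((1−β)/(1+β)) = 0.148  ⇒  (1−β)/(1+β) = 0.021904
β = |1 − D²|/(1 + D²) = |1 − 0.021904|/(1 + 0.021904) = 0.957

β ≈ 0.957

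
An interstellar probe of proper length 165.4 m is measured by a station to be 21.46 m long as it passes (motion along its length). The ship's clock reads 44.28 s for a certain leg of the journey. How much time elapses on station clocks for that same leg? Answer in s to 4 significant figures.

Length contraction ⇒ γ = L₀/L = 165.4/21.46 = 7.70736
Time dilation: Δt = γτ₀ = 7.70736 × 44.28 s = 341.3 s

Δt ≈ 341.3 s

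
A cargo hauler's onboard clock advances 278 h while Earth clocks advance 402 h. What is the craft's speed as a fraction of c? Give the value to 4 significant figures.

γ = Δt/τ₀ = 402/278 = 1.44604
β = √(1 − 1/γ²) = √(1 − 1/1.44604²) = 0.7223

β ≈ 0.7223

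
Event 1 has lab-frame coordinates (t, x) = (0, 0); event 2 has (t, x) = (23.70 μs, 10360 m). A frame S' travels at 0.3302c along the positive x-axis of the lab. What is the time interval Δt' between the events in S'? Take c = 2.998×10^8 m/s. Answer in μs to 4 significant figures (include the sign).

Δt' ≈ 13.02 μs

γ = 1/√(1 − 0.3302²) = 1.05942
Δt' = γ(Δt − vΔx/c²) = 1.05942 × (23.70 μs − 0.3302×10360 m / (2.998×10^8 m/s))
= 1.05942 × (12.2895 μs) = 13.02 μs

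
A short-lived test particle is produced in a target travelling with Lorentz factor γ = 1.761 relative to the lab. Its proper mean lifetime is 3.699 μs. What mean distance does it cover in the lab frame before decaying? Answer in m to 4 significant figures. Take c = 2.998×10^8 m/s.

d ≈ 1607 m

β = √(1 − 1/γ²) = √(1 − 1/1.761²) = 0.823126
Dilated lifetime: Δt = γτ₀ = 1.761 × 3.699 μs = 6.51394 μs
d = vΔt = 0.823126c × 6.51394 μs = 2.46773×10^8 m/s × 6.51394×10^-6 s = 1607 m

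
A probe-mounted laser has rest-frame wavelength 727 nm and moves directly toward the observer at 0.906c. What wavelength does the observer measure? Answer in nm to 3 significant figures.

λ_obs ≈ 161 nm

Relativistic Doppler: λ_obs = λ_src √((1−β)/(1+β))
= 727 × √(0.094000/1.9060) = 727 × 0.22208 = 161 nm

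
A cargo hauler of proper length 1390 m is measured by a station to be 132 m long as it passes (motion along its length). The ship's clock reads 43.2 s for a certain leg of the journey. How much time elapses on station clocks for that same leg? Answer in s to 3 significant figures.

Δt ≈ 455 s

Length contraction ⇒ γ = L₀/L = 1390/132 = 10.530
Time dilation: Δt = γτ₀ = 10.530 × 43.2 s = 455 s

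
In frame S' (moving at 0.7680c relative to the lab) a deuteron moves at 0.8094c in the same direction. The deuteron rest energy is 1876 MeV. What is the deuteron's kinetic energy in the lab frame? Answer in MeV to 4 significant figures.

u_lab = (0.8094 + 0.7680)/(1 + 0.8094×0.7680) = 0.9727315
γ = 1/√(1 − 0.9727315²) = 4.31157
K = (γ − 1)m₀c² = (4.31157 − 1) × 1876 = 3.31157 × 1876 = 6212 MeV

K ≈ 6212 MeV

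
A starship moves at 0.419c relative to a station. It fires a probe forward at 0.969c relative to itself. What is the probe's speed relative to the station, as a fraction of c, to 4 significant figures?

Relativistic velocity addition: u = (u' + v)/(1 + u'v/c²)
= (0.969 + 0.419)/(1 + 0.969×0.419) = 1.388/1.40601 = 0.9872

u ≈ 0.9872c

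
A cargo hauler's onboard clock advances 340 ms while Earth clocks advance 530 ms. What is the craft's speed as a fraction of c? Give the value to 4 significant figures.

β ≈ 0.7671

γ = Δt/τ₀ = 530/340 = 1.55882
β = √(1 − 1/γ²) = √(1 − 1/1.55882²) = 0.7671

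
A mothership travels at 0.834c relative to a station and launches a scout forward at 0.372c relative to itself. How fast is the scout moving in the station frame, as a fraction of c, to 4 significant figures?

u ≈ 0.9204c

Compose boost 2: (0.372 + 0.834)/(1 + 0.372×0.834) = 1.206/1.31025 = 0.9204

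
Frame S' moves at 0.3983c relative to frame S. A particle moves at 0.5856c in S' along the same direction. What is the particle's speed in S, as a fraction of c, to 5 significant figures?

Relativistic velocity addition: u = (u' + v)/(1 + u'v/c²)
= (0.5856 + 0.3983)/(1 + 0.5856×0.3983) = 0.98390/1.233244 = 0.79781

u ≈ 0.79781c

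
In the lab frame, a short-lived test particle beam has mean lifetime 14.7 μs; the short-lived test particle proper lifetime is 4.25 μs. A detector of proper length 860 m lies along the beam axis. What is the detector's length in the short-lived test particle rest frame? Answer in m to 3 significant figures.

Time dilation ⇒ γ = Δt/τ₀ = 14.7/4.25 = 3.4588
Length contraction: L = L₀/γ = 860/3.4588 = 249 m

L ≈ 249 m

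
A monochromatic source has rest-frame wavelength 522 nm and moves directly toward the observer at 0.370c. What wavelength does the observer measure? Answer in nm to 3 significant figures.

λ_obs ≈ 354 nm

Relativistic Doppler: λ_obs = λ_src √((1−β)/(1+β))
= 522 × √(0.63000/1.3700) = 522 × 0.67813 = 354 nm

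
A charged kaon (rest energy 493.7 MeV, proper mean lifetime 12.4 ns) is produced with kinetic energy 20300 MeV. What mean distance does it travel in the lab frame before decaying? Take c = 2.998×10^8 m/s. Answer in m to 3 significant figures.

d ≈ 157 m

γ = 1 + K/(m₀c²) = 1 + 20300/493.7 = 42.118
β = √(1 − 1/γ²) = 0.99972
Dilated lifetime: γτ₀ = 42.118 × 12.4 ns = 522.26 ns
d = βc·γτ₀ = 0.99972 × (2.998×10^8 m/s) × 5.2226×10^-7 s = 157 m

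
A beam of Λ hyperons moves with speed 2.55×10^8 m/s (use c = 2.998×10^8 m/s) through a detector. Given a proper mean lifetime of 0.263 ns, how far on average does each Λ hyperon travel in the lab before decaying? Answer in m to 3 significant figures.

β = v/c = 2.55×10^8 / 2.998×10^8 = 0.85057
γ = 1/√(1 − 0.85057²) = 1.9016
Dilated lifetime: Δt = γτ₀ = 1.9016 × 0.263 ns = 0.50013 ns
d = vΔt = 0.85057c × 0.50013 ns = 2.5500×10^8 m/s × 5.0013×10^-10 s = 0.128 m

d ≈ 0.128 m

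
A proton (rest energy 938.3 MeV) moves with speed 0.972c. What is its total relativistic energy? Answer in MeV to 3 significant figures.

E ≈ 3990 MeV

γ = 1/√(1 − 0.972²) = 4.2557
E = γm₀c² = 4.2557 × 938.3 MeV = 3990 MeV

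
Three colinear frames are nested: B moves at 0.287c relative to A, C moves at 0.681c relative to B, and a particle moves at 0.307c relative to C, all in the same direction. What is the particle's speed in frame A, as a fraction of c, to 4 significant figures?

u ≈ 0.8944c

Compose boost 2: (0.681 + 0.287)/(1 + 0.681×0.287) = 0.9680/1.19545 = 0.809739
Compose boost 3: (0.307 + 0.809739)/(1 + 0.307×0.809739) = 1.11674/1.24859 = 0.8944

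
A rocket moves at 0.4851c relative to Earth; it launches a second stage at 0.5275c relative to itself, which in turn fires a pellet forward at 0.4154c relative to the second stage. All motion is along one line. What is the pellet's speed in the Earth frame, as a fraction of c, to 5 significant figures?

Compose boost 2: (0.5275 + 0.4851)/(1 + 0.5275×0.4851) = 1.0126/1.255890 = 0.8062806
Compose boost 3: (0.4154 + 0.8062806)/(1 + 0.4154×0.8062806) = 1.221681/1.334929 = 0.91517

u ≈ 0.91517c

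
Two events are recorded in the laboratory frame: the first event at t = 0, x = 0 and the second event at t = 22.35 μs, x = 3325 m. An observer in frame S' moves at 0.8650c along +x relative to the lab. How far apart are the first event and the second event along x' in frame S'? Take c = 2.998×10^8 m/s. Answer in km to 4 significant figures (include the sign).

Δx' ≈ -4.924 km

γ = 1/√(1 − 0.8650²) = 1.99294
Δx' = γ(Δx − vΔt) = 1.99294 × (3325 m − 0.8650×(2.998×10^8 m/s)×22.35×10^-6 s)
= 1.99294 × (-2470.96 m) = -4.924 km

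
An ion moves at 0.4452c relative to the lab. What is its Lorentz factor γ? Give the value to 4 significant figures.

γ ≈ 1.117

γ = 1/√(1 − β²) = 1/√(1 − 0.4452²) = 1/√(0.801797) = 1.117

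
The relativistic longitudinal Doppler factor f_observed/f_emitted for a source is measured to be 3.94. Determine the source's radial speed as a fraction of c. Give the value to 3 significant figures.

f_obs/f_src = √((1+β)/(1−β)) = 3.94  ⇒  (1+β)/(1−β) = 15.524
β = |1 − D²|/(1 + D²) = |1 − 15.524|/(1 + 15.524) = 0.879

β ≈ 0.879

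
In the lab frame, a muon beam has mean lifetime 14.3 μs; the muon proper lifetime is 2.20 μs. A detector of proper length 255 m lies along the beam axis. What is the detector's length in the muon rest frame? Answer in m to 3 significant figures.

L ≈ 39.2 m

Time dilation ⇒ γ = Δt/τ₀ = 14.3/2.20 = 6.5000
Length contraction: L = L₀/γ = 255/6.5000 = 39.2 m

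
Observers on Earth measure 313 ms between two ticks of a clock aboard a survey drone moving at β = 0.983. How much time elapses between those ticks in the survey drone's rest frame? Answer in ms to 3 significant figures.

γ = 1/√(1 − 0.983²) = 5.4465
Proper time: τ₀ = Δt/γ = 313/5.4465 = 57.5 ms

τ₀ ≈ 57.5 ms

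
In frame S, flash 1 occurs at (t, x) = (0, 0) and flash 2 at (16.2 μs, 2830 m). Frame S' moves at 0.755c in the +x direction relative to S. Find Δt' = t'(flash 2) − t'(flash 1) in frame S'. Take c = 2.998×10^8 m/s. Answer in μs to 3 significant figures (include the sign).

Δt' ≈ 13.8 μs

γ = 1/√(1 − 0.755²) = 1.5250
Δt' = γ(Δt − vΔx/c²) = 1.5250 × (16.2 μs − 0.755×2830 m / (2.998×10^8 m/s))
= 1.5250 × (9.0731 μs) = 13.8 μs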